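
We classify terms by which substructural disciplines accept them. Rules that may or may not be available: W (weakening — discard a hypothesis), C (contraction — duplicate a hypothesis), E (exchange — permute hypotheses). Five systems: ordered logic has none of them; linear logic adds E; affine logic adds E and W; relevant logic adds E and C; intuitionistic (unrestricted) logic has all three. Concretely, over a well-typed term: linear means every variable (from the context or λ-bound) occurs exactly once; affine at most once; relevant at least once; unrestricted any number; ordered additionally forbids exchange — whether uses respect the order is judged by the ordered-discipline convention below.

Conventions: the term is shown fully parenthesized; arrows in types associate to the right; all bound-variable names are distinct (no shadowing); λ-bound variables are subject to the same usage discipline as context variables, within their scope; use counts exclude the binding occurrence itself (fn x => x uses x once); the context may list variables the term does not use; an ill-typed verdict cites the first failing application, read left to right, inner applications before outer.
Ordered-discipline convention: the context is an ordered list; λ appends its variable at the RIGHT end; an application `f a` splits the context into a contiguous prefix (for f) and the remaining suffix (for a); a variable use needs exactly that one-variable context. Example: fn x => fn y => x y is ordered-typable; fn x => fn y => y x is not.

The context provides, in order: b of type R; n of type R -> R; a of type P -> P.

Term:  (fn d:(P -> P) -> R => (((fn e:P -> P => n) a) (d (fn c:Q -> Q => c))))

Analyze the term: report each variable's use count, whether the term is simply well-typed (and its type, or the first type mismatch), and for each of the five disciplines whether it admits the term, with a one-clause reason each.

use counts: b=0, n=1, a=1, d (λ-bound)=1, e (λ-bound)=0, c (λ-bound)=1
left-to-right use order: n, a, d, c
typing: ill-typed: an application expects P -> P but receives (Q -> Q) -> Q -> Q
ordered: ✗, a type mismatch blocks all five
linear: ✗, the type mismatch rejects it
affine: ✗, not simply typable
relevant: ✗, fails simple typing
unrestricted: ✗, a type mismatch blocks all five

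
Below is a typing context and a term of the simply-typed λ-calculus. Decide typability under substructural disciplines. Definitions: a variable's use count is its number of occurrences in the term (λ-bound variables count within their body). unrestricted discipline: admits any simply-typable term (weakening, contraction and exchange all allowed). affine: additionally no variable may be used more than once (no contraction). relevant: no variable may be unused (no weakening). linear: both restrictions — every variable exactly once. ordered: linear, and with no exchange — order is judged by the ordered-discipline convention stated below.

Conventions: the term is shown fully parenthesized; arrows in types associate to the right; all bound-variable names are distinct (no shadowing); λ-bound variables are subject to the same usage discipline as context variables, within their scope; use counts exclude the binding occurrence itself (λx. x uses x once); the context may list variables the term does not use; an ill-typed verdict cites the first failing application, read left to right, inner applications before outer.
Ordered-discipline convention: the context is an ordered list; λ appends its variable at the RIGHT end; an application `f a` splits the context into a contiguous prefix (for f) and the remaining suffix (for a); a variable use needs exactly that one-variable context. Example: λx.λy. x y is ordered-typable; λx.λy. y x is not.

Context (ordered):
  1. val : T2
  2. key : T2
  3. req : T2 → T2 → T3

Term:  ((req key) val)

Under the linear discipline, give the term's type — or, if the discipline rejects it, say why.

term : T3
variable uses: val: 1×; key: 1×; req: 1×
use order (left to right): req, key, val
typing: ✓ — T3
across the five disciplines: ordered ✗ | linear ✓ | affine ✓ | relevant ✓ | unrestricted ✓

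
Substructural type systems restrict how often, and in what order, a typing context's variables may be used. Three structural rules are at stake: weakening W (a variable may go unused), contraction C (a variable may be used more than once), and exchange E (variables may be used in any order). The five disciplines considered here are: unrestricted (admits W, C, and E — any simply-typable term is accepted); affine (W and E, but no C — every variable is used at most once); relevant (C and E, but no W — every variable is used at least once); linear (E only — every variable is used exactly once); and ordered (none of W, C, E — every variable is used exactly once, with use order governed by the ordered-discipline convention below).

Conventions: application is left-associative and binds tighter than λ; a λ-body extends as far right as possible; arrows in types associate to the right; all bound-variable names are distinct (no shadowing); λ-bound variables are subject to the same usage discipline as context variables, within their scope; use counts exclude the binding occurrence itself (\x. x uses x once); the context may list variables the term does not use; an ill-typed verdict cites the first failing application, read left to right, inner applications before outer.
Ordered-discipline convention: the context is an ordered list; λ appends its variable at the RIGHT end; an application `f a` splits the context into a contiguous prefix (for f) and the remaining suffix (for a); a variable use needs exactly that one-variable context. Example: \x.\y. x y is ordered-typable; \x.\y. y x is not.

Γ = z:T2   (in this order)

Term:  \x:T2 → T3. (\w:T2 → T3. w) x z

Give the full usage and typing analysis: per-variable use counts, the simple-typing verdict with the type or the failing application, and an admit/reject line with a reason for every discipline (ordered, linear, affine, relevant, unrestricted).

usage: z: 1×; x (bound): 1×; w (bound): 1×
left-to-right use order: w, x, z
typing: the term checks, with type (T2 → T3) → T3
ordered: ✗ — no ordered split (uses run w, x, z)
linear: ✓ — z, x, w: one use apiece
affine: ✓ — at most one use each (z, x, w)
relevant: ✓ — every one of z, x, w appears
unrestricted: ✓ — type-checks ((T2 → T3) → T3) and nothing is barred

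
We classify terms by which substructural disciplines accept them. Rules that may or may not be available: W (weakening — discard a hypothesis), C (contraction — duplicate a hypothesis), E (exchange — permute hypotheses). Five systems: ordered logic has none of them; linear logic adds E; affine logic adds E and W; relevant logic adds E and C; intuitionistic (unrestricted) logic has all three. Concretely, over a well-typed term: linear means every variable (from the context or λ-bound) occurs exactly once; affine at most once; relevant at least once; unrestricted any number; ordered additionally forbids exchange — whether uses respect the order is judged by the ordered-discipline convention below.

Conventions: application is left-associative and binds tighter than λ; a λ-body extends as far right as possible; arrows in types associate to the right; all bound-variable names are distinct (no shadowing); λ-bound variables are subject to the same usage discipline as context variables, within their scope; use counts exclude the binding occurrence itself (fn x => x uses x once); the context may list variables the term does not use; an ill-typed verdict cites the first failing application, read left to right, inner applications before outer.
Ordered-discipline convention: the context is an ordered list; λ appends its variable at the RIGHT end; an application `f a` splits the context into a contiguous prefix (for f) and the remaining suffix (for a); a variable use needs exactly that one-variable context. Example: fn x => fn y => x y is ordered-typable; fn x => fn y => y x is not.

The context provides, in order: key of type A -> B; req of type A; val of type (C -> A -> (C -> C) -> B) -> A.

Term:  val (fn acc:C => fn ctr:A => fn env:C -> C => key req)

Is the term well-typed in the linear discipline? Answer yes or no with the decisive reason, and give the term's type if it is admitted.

no — unused: acc, ctr, env — weakening required
use counts: key: 1×, req: 1×, val: 1×, acc [bound]: 0×, ctr [bound]: 0×, env [bound]: 0×
order of uses: val, key, req
typing: the term checks, with type A
all disciplines: ordered ✗ | linear ✗ | affine ✓ | relevant ✗ | unrestricted ✓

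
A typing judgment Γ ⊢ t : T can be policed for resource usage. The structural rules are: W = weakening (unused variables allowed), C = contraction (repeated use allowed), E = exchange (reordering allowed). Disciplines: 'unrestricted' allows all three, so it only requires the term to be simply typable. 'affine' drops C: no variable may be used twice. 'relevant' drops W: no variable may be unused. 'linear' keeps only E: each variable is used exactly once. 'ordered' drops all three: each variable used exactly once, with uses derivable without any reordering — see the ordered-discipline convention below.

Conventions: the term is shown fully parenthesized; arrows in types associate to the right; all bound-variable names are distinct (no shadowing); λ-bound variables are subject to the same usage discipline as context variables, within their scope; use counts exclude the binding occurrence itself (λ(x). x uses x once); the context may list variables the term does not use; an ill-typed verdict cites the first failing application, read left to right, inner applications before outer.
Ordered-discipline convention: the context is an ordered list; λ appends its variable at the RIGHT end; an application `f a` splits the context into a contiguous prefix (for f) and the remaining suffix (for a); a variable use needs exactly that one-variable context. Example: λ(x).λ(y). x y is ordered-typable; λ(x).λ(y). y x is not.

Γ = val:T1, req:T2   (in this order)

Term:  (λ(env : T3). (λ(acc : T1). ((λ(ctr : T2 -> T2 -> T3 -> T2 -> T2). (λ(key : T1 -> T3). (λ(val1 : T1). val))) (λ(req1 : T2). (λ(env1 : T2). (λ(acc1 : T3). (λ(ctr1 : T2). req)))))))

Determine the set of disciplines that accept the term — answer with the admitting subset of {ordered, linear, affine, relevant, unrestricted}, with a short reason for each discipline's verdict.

accepted by: affine, unrestricted
usage: val: 1, req: 1, env (bound): 0, acc (bound): 0, ctr (bound): 0, key (bound): 0, val1 (bound): 0, req1 (bound): 0, env1 (bound): 0, acc1 (bound): 0, ctr1 (bound): 0
left-to-right use order: val, req
typing: well-typed — term : T3 -> T1 -> (T1 -> T3) -> T1 -> T1
ordered: ✗ — env, acc, ctr, key, val1, req1, env1, acc1, ctr1 left unused
linear: ✗ — env, acc, ctr, key, val1, req1, env1, acc1, ctr1 left unused
affine: ✓ — none of val, req, env, acc, ctr, key, val1, req1, env1, acc1, ctr1 used more than once
relevant: ✗ — env, acc, ctr, key, val1, req1, env1, acc1, ctr1 left unused
unrestricted: ✓ — well-typed at T3 -> T1 -> (T1 -> T3) -> T1 -> T1; no restrictions here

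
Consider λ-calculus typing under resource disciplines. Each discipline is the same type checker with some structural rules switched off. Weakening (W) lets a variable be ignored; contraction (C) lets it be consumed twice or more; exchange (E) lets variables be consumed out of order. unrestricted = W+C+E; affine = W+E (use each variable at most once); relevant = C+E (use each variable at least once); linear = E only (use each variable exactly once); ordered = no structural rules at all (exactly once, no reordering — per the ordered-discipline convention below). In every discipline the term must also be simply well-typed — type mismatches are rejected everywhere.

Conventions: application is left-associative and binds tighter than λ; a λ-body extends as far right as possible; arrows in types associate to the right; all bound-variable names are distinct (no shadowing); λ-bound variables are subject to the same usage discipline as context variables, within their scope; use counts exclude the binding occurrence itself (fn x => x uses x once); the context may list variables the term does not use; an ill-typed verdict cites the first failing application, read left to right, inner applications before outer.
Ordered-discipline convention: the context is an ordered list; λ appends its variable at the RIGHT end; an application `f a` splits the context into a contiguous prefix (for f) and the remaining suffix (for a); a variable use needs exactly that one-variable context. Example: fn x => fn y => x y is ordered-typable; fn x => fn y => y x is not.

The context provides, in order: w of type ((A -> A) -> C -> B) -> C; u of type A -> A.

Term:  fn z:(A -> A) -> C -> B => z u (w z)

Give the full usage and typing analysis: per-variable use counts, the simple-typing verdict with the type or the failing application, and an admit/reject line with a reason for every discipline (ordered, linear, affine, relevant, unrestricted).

usage: w: 1; u: 1; z [bound]: 2
left-to-right use order: z, u, w, z
typing: the term checks, with type ((A -> A) -> C -> B) -> B
ordered: ✗, repeated use of z ×2
linear: ✗, repeated use of z ×2
affine: ✗, repeated use of z ×2
relevant: ✓, w, u, z: all used, weakening unneeded
unrestricted: ✓, typability at ((A -> A) -> C -> B) -> B is all that's needed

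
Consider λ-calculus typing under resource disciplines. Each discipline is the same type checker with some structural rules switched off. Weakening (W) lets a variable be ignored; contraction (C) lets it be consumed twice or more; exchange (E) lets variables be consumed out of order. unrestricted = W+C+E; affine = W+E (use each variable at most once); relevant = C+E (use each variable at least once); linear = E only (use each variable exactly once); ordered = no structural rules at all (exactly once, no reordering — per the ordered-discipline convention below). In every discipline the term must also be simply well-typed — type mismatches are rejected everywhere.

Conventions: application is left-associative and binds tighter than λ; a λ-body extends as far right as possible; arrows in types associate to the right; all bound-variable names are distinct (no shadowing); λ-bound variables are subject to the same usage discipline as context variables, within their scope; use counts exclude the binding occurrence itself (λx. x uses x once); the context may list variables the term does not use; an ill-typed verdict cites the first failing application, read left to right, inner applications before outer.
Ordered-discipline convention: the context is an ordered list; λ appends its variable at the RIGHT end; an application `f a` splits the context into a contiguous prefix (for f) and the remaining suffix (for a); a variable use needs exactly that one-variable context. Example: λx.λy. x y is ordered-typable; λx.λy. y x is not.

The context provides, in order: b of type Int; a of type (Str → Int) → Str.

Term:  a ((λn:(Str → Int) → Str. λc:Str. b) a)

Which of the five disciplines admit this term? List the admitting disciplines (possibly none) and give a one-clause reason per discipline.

accepted by: unrestricted
usage: b ×1, a ×2, n (bound) ×0, c (bound) ×0
use order (left to right): a, b, a
typing: ✓ — Str
ordered ✗ (needs contraction — a ×2; n, c left unused)
linear ✗ (needs contraction — a ×2; n, c left unused)
affine ✗ (needs contraction — a ×2)
relevant ✗ (n, c left unused)
unrestricted ✓ (well-typed at Str; no restrictions here)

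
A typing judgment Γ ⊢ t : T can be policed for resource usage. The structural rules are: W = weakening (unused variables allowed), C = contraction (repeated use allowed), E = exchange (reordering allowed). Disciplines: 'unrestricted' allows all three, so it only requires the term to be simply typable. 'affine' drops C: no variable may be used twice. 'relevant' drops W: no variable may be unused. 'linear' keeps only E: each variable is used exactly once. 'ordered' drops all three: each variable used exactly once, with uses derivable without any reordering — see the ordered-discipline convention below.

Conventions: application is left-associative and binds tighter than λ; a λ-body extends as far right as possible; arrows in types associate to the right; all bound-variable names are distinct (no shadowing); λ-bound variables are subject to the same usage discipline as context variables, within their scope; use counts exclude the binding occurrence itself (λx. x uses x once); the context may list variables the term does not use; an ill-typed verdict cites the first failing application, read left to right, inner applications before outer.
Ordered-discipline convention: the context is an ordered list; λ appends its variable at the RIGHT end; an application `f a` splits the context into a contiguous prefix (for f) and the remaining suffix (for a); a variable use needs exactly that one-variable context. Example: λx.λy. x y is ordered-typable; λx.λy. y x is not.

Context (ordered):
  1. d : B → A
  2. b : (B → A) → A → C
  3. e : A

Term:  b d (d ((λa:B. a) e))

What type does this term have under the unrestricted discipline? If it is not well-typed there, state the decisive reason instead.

not well-typed under unrestricted — not simply typable
counts: d: 2×, b: 1×, e: 1×, a (λ-bound): 1×
order of uses: b, d, d, a, e
typing: ill-typed: a function awaiting B gets A
summary: ordered ✗ | linear ✗ | affine ✗ | relevant ✗ | unrestricted ✗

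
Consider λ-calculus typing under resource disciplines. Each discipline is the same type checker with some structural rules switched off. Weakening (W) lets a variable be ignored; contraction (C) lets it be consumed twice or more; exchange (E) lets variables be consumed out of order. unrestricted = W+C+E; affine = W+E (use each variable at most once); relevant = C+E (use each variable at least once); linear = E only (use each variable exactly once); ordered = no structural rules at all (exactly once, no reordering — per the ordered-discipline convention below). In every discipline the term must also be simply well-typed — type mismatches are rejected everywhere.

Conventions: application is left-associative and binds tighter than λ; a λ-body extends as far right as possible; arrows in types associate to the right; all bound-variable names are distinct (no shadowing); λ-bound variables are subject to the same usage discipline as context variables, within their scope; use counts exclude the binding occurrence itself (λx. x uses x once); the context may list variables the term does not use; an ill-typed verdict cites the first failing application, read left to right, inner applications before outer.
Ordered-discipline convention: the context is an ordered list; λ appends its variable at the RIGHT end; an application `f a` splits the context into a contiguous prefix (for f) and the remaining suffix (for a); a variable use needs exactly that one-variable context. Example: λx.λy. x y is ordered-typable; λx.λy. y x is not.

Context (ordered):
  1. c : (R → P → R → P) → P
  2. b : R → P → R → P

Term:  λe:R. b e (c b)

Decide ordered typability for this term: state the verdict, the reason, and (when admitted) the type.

no — b ×2 used more than once (contraction)
variable uses: c ×1, b ×2, e (bound) ×1
uses in reading order: b, e, c, b
typing: the term checks, with type R → R → P
across the five disciplines: ordered ✗; linear ✗; affine ✗; relevant ✓; unrestricted ✓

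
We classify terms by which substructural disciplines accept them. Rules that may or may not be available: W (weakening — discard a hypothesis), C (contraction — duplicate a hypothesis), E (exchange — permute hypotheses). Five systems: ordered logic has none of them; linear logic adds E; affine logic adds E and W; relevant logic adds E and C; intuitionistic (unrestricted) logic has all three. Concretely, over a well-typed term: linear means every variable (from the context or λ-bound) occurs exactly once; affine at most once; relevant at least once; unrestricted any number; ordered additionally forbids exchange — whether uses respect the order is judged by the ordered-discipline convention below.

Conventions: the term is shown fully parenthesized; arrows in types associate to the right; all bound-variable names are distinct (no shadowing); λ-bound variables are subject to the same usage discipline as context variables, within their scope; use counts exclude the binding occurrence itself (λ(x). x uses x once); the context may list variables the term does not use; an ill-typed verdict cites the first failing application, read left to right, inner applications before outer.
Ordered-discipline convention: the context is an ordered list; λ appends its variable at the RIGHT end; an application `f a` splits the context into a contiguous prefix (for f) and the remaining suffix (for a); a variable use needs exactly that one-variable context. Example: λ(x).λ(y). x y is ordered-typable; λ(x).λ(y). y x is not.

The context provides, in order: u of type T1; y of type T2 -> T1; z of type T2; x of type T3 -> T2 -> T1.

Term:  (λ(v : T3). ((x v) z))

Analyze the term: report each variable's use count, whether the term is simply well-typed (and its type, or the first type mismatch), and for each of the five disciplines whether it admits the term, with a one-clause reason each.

variable uses: u ×0, y ×0, z ×1, x ×1, v [bound] ×1
uses in reading order: x, v, z
typing: the term checks, with type T3 -> T1
ordered ✗ (u, y never used (weakening))
linear ✗ (u, y never used (weakening))
affine ✓ (none of u, y, z, x, v used more than once)
relevant ✗ (u, y never used (weakening))
unrestricted ✓ (type-checks (T3 -> T1) and nothing is barred)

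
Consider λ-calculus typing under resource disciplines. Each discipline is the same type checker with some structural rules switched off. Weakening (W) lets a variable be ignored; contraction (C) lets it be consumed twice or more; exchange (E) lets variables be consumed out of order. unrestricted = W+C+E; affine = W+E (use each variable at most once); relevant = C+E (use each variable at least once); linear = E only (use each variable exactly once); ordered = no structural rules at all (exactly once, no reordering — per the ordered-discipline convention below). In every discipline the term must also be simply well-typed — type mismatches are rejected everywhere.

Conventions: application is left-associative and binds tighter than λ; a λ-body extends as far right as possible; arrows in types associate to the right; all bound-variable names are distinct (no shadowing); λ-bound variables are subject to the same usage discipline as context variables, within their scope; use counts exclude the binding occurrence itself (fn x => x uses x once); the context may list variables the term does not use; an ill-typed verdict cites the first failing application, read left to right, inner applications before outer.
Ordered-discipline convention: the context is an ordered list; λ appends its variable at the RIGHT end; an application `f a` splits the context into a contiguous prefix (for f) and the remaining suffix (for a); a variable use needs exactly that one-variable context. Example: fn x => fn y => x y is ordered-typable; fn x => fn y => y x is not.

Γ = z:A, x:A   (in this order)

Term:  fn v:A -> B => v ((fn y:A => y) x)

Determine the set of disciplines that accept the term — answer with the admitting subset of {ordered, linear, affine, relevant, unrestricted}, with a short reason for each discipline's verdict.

admitting disciplines: affine, unrestricted
variable uses: z=0, x=1, v (bound)=1, y (bound)=1
use order (left to right): v, y, x
typing: the term checks, with type (A -> B) -> B
ordered: ✗, unused: z — weakening required
linear: ✗, unused: z — weakening required
affine: ✓, at most one use each (z, x, v, y)
relevant: ✗, unused: z — weakening required
unrestricted: ✓, typability at (A -> B) -> B is all that's needed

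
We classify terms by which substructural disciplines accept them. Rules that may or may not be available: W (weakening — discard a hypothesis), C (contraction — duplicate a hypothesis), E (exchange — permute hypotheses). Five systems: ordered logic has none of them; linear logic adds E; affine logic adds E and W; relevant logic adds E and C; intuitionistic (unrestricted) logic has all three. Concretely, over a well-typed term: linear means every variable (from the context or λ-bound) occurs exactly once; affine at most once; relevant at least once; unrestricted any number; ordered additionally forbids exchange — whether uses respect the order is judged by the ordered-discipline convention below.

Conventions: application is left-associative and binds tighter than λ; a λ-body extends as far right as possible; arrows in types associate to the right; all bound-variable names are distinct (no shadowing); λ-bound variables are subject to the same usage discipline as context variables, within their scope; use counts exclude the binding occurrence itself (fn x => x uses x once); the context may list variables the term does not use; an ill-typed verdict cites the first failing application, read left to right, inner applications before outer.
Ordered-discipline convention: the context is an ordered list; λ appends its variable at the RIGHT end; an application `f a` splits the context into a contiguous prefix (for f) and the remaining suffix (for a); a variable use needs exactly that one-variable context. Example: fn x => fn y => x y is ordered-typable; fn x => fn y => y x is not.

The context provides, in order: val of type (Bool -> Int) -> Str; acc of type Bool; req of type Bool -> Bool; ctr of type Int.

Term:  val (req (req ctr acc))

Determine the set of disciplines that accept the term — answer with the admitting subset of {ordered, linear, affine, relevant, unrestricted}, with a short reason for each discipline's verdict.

admitted by: none
use counts: val: 1×, acc: 1×, req: 2×, ctr: 1×
order of uses: val, req, req, ctr, acc
typing: ill-typed: an argument Int mismatches the expected Bool
ordered ✗ (a type mismatch blocks all five)
linear ✗ (the type mismatch rejects it)
affine ✗ (not simply typable)
relevant ✗ (fails simple typing)
unrestricted ✗ (a type mismatch blocks all five)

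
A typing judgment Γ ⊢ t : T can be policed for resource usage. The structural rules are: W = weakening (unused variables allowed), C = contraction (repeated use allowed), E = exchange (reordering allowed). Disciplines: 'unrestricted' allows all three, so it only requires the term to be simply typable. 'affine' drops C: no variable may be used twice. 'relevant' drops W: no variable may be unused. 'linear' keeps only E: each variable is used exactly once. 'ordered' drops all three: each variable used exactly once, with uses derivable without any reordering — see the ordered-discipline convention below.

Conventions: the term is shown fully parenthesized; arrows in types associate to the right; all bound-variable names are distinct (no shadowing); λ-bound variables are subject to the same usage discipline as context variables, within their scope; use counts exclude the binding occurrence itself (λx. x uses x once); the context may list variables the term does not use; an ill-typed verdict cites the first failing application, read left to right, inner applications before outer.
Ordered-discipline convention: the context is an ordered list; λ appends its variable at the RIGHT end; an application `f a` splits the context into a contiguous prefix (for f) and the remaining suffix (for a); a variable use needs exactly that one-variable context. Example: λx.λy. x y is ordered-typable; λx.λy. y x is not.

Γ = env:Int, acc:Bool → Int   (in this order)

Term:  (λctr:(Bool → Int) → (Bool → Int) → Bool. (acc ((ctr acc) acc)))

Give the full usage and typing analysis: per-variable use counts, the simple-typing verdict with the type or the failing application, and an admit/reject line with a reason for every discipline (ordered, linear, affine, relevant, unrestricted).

use counts: env ×0; acc ×3; ctr [bound] ×1
left-to-right use order: acc, ctr, acc, acc
typing: the term checks, with type ((Bool → Int) → (Bool → Int) → Bool) → Int
ordered: ✗ — repeated use of acc ×3; unused: env — weakening required
linear: ✗ — repeated use of acc ×3; unused: env — weakening required
affine: ✗ — repeated use of acc ×3
relevant: ✗ — unused: env — weakening required
unrestricted: ✓ — typability at ((Bool → Int) → (Bool → Int) → Bool) → Int is all that's needed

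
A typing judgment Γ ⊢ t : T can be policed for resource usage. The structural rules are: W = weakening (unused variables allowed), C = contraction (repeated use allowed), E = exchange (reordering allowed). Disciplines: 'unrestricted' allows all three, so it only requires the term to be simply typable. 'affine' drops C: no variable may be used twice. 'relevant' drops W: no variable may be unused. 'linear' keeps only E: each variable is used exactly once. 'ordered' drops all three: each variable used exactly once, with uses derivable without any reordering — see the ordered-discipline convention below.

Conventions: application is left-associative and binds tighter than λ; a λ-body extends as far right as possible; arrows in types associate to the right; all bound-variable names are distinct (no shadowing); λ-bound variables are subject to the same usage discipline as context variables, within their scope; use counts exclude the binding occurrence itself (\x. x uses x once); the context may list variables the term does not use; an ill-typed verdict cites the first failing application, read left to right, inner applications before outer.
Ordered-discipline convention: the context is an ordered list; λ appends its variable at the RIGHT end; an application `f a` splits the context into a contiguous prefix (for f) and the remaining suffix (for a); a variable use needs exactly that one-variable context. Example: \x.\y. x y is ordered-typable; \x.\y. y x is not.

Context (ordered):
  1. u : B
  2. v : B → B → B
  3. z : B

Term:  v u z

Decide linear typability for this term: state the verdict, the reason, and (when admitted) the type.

yes — each of u, v, z used exactly once; term : B
use counts: u ×1; v ×1; z ×1
order of uses: v, u, z
typing: well-typed — term : B
per-discipline verdicts: ordered ✗, linear ✓, affine ✓, relevant ✓, unrestricted ✓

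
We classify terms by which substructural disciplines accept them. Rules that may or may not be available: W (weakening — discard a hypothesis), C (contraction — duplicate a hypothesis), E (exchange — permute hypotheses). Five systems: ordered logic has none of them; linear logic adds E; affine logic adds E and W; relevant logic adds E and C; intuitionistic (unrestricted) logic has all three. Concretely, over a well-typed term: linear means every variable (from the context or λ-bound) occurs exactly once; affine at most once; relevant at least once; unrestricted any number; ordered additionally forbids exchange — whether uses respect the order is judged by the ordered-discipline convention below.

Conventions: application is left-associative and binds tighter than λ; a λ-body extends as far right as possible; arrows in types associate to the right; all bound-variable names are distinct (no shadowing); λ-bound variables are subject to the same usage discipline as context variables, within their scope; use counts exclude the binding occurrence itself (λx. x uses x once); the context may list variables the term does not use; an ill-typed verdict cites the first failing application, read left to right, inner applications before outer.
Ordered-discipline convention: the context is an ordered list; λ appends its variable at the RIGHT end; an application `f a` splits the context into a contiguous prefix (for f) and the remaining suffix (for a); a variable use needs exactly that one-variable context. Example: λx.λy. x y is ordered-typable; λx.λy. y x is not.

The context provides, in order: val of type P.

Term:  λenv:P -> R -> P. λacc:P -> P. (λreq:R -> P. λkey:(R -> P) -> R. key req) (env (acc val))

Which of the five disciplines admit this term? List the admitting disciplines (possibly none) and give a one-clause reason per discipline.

admitting disciplines: linear, affine, relevant, unrestricted
use counts: val=1; env (λ-bound)=1; acc (λ-bound)=1; req (λ-bound)=1; key (λ-bound)=1
left-to-right use order: key, req, env, acc, val
typing: the term checks, with type (P -> R -> P) -> (P -> P) -> ((R -> P) -> R) -> R
ordered: ✗ — no contiguous prefix/suffix split fits key, req, env, acc, val
linear: ✓ — each of val, env, acc, req, key used exactly once
affine: ✓ — at most one use each (val, env, acc, req, key)
relevant: ✓ — none of val, env, acc, req, key goes unused
unrestricted: ✓ — simply typable at (P -> R -> P) -> (P -> P) -> ((R -> P) -> R) -> R; W, C, E all held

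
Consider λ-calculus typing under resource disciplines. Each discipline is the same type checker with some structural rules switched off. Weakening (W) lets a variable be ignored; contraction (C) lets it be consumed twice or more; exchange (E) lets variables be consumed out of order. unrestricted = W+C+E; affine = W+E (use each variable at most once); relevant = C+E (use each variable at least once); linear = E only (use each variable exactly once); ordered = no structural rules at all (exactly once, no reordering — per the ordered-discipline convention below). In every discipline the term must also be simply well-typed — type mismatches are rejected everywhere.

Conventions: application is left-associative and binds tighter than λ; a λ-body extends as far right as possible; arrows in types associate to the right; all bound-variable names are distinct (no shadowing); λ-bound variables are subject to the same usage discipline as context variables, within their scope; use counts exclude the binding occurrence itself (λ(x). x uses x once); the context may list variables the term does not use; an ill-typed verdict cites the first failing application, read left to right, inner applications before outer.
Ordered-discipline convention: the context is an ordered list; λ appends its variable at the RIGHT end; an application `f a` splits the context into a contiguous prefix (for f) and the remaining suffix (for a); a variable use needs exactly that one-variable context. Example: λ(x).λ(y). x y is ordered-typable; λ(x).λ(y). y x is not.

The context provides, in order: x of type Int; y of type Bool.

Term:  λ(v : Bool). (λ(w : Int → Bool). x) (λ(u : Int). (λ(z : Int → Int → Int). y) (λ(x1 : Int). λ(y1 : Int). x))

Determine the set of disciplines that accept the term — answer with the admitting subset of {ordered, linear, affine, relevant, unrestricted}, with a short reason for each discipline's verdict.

accepted by: unrestricted
counts: x ×2, y ×1, v (bound) ×0, w (bound) ×0, u (bound) ×0, z (bound) ×0, x1 (bound) ×0, y1 (bound) ×0
left-to-right use order: x, y, x
typing: well-typed at Bool → Int
ordered ✗ (needs contraction — x ×2; v, w, u, z, x1, y1 never used (weakening))
linear ✗ (needs contraction — x ×2; v, w, u, z, x1, y1 never used (weakening))
affine ✗ (needs contraction — x ×2)
relevant ✗ (v, w, u, z, x1, y1 never used (weakening))
unrestricted ✓ (type-checks (Bool → Int) and nothing is barred)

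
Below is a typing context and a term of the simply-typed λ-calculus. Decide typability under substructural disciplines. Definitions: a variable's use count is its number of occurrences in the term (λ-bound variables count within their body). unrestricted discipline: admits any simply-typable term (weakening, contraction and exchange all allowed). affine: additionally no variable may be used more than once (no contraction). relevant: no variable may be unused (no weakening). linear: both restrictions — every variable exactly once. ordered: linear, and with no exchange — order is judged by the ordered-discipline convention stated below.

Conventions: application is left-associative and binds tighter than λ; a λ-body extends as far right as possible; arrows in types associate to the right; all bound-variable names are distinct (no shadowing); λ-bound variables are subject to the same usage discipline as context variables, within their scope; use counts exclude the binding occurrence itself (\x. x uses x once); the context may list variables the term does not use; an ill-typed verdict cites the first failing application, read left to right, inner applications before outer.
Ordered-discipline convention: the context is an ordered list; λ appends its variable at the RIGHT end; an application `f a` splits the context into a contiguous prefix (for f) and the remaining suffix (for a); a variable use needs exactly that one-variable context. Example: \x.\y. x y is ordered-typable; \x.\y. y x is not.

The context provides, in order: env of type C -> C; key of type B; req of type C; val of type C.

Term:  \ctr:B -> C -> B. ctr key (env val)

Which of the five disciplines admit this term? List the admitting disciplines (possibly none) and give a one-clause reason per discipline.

admitted in: affine, unrestricted
variable uses: env ×1, key ×1, req ×0, val ×1, ctr [bound] ×1
use order (left to right): ctr, key, env, val
typing: well-typed at (B -> C -> B) -> B
ordered: ✗, req left unused
linear: ✗, req left unused
affine: ✓, no duplicate uses among env, key, req, val, ctr
relevant: ✗, req left unused
unrestricted: ✓, well-typed at (B -> C -> B) -> B; no restrictions here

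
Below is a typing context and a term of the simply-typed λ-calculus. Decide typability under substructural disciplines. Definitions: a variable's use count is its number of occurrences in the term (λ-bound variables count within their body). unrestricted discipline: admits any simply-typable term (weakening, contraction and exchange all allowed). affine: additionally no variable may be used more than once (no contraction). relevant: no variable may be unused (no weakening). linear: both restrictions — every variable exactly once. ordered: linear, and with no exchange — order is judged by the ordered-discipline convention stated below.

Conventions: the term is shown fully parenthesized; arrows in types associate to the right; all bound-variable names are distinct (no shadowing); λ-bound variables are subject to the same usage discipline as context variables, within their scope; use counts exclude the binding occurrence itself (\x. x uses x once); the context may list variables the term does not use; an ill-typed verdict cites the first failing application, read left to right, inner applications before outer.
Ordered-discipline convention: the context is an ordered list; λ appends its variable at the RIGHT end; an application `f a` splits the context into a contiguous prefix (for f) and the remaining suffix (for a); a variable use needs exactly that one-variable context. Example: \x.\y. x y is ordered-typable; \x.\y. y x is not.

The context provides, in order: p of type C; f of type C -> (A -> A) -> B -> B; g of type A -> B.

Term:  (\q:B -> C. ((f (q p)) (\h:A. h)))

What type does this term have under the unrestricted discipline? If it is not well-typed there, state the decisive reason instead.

not well-typed under unrestricted — a type mismatch blocks all five
use counts: p: 1; f: 1; g: 0; q (λ-bound): 1; h (λ-bound): 1
left-to-right use order: f, q, p, h
typing: ill-typed: argument of type C where B is required
per-discipline verdicts: ordered ✗ | linear ✗ | affine ✗ | relevant ✗ | unrestricted ✗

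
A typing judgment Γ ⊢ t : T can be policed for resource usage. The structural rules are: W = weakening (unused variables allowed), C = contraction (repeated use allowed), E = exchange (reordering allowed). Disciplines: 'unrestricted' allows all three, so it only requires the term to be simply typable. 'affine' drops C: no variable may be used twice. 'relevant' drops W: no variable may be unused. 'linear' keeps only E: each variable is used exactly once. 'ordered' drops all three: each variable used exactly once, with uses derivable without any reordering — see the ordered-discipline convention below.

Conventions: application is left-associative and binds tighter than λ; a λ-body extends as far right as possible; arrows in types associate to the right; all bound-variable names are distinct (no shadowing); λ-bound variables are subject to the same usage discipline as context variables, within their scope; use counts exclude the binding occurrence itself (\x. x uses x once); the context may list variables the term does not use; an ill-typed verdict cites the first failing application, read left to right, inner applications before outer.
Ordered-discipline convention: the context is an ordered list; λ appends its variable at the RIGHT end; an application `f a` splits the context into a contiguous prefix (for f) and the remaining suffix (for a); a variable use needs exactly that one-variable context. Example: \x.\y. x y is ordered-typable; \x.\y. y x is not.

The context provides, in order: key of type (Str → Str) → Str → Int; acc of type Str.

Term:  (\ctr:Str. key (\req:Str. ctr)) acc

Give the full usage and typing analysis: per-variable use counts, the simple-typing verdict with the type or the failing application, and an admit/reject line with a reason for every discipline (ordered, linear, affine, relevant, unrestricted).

variable uses: key: 1×, acc: 1×, ctr (λ-bound): 1×, req (λ-bound): 0×
use order (left to right): key, ctr, acc
typing: ✓ — Str → Int
ordered: ✗, req left unused
linear: ✗, req left unused
affine: ✓, key, acc, ctr, req: no repeats, contraction unneeded
relevant: ✗, req left unused
unrestricted: ✓, simply typable at Str → Int; W, C, E all held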